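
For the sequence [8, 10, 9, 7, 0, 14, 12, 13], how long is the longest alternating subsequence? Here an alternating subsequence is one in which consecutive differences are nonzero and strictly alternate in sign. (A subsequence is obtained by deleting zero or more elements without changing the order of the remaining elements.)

Track the best alternating length ending on an up-step vs a down-step at each position: up/down = 1/1, 2/1, 2/3, 1/3, 1/3, 4/1, 4/5, 6/5.
The maximum over both is 6; one such subsequence is 8, 10, 9, 14, 12, 13.

6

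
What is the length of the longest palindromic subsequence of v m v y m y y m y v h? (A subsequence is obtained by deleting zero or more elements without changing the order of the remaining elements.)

8

Using dp[i][j] = 2 + dp[i+1][j−1] if the ends match, else max(dp[i+1][j], dp[i][j−1]):
dp[1][11] = 8. A witness is vymyymyv at positions 3,4,5,6,7,8,9,10.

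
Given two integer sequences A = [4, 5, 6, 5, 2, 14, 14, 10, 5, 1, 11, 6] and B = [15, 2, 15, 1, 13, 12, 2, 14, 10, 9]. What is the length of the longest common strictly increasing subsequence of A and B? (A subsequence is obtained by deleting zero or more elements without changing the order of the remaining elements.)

2

For each value that appears in both, track the longest common increasing run ending there.
The best achievable length is 2; one witness is 2, 14 (A-positions 5,6, B-positions 2,8).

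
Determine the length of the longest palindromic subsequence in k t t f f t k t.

Using dp[i][j] = 2 + dp[i+1][j−1] if the ends match, else max(dp[i+1][j], dp[i][j−1]):
dp[1][8] = 6. A witness is ttfftt at positions 2,3,4,5,6,8.

6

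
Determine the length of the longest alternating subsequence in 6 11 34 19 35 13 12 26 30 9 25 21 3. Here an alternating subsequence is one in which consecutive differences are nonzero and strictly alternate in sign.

Track the best alternating length ending on an up-step vs a down-step at each position: up/down = 1/1, 2/1, 2/1, 2/3, 4/1, 2/5, 2/5, 6/5, 6/5, 2/7, 8/7, 8/9, 1/9.
The maximum over both is 9; one such subsequence is 6, 34, 19, 35, 13, 26, 9, 25, 21.

9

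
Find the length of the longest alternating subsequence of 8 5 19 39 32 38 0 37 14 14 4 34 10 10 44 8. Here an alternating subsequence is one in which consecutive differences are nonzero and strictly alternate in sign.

Track the best alternating length ending on an up-step vs a down-step at each position: up/down = 1/1, 1/2, 3/1, 3/1, 3/4, 5/4, 1/6, 7/6, 7/8, 7/8, 7/8, 9/8, 9/10, 9/10, 11/1, 9/12.
The maximum over both is 12; one such subsequence is 8, 5, 39, 32, 38, 0, 37, 14, 34, 10, 44, 8.

12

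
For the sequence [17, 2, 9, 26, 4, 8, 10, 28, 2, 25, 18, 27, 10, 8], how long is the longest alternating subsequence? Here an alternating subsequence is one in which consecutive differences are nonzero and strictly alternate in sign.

A longest alternating subsequence is 17, 2, 9, 4, 8, 2, 25, 18, 27, 10 (positions 1,2,3,5,6,9,10,11,12,13); its 9 consecutive differences strictly alternate in sign, and length 10 is optimal.

10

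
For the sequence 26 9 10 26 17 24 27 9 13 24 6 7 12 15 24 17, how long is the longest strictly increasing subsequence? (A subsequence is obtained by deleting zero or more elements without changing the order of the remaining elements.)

5

One longest increasing subsequence is 9, 10, 17, 24, 27 (positions 2,3,5,6,7), of length 5; no longer one exists.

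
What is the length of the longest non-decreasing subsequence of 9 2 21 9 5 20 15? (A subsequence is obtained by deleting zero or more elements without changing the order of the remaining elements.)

Let dp[i] be the longest non-decreasing subsequence ending at position i. Then dp = [1, 1, 2, 2, 2, 3, 3].
The maximum is 3; one witness is 9, 9, 20 at positions 1,4,6.

3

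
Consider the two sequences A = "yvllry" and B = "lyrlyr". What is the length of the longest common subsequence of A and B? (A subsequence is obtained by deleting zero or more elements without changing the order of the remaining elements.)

3

A longest common subsequence is ylr (length 3); the LCS DP confirms no longer common subsequence exists.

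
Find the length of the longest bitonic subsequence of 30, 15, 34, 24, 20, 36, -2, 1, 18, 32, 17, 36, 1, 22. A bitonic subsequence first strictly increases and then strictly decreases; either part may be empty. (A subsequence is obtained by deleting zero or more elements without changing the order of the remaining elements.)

Let inc[i] be the LIS ending at i and dec[i] the longest strictly decreasing subsequence starting at i. inc = [1, 1, 2, 2, 2, 3, 1, 2, 3, 4, 3, 5, 2, 4], dec = [6, 2, 6, 5, 4, 4, 1, 1, 3, 3, 2, 2, 1, 1].
max_i inc[i]+dec[i]−1 = 7, with one witness 30, 34, 24, 20, 18, 17, 1.

7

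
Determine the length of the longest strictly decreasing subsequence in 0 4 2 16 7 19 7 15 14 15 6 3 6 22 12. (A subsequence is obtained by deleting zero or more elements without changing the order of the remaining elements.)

Scanning left to right, the best length ending at each element is: 0→1, 4→1, 2→2, 16→1, 7→2, 19→1, 7→2, 15→2, 14→3, 15→2, 6→4, 3→5, 6→4, 22→1, 12→4.
So the longest decreasing subsequence has length 5, e.g. 16, 15, 14, 6, 3.

5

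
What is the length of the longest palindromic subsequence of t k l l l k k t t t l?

7

One longest palindromic subsequence is tklllkt (positions 1,2,3,4,5,7,10); it reads the same forward and backward, and the interval DP gives dp[1][11] = 7.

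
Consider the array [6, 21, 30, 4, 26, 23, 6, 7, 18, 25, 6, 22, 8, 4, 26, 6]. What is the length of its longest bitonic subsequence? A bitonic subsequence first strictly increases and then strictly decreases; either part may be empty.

8

One longest bitonic subsequence is 6, 21, 30, 26, 25, 22, 8, 6 (positions 1,2,3,5,10,12,13,16): it rises to 30 then falls. Length 8 is optimal.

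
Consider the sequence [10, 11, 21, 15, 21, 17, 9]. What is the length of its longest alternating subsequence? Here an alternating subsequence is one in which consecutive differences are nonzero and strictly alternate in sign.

5

A longest alternating subsequence is 10, 21, 15, 21, 17 (positions 1,3,4,5,6); its 4 consecutive differences strictly alternate in sign, and length 5 is optimal.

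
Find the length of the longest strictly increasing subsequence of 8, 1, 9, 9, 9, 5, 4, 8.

Let dp[i] be the longest increasing subsequence ending at position i. Then dp = [1, 1, 2, 2, 2, 2, 2, 3].
The maximum is 3; one witness is 1, 5, 8 at positions 2,6,8.

3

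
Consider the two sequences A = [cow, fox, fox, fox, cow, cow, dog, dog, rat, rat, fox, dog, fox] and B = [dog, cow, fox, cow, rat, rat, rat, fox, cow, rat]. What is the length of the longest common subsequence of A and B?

6

A longest common subsequence is cow, fox, cow, rat, rat, fox (length 6); the LCS DP confirms no longer common subsequence exists.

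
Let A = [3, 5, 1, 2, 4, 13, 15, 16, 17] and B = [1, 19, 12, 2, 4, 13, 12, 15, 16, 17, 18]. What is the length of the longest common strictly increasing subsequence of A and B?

7

A longest common strictly increasing subsequence is 1, 2, 4, 13, 15, 16, 17 (length 7); it appears in order in both A and B, and no longer such subsequence exists.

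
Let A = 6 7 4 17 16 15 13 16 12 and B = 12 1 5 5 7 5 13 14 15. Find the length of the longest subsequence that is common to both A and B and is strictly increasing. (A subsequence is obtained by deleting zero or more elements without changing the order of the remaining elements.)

For each value that appears in both, track the longest common increasing run ending there.
The best achievable length is 2; one witness is 7, 13 (A-positions 2,7, B-positions 5,7).

2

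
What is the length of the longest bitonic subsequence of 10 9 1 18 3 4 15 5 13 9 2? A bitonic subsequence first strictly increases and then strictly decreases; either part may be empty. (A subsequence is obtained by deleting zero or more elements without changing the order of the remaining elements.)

7

One longest bitonic subsequence is 1, 3, 4, 15, 13, 9, 2 (positions 3,5,6,7,9,10,11): it rises to 15 then falls. Length 7 is optimal.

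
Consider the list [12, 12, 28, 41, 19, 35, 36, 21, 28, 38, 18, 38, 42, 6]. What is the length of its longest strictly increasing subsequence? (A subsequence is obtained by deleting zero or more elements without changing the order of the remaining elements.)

6

One longest increasing subsequence is 12, 28, 35, 36, 38, 42 (positions 1,3,6,7,10,13), of length 6; no longer one exists.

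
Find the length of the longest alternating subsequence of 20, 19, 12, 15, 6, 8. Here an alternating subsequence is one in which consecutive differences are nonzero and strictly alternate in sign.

5

A longest alternating subsequence is 20, 12, 15, 6, 8 (positions 1,3,4,5,6); its 4 consecutive differences strictly alternate in sign, and length 5 is optimal.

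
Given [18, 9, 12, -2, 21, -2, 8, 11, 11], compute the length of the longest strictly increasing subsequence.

Scanning left to right, the best length ending at each element is: 18→1, 9→1, 12→2, -2→1, 21→3, -2→1, 8→2, 11→3, 11→3.
So the longest increasing subsequence has length 3, e.g. 9, 12, 21.

3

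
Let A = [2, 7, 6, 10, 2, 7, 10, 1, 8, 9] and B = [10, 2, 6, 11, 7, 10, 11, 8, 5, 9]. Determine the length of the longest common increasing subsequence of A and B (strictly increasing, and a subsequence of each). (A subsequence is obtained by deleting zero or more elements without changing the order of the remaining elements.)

For each value that appears in both, track the longest common increasing run ending there.
The best achievable length is 5; one witness is 2, 6, 7, 8, 9 (A-positions 1,3,6,9,10, B-positions 2,3,5,8,10).

5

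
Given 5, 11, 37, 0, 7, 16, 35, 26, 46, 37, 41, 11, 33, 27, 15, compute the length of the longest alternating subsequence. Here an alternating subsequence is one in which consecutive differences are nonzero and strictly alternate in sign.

A longest alternating subsequence is 5, 11, 0, 35, 26, 46, 37, 41, 11, 33, 27 (positions 1,2,4,7,8,9,10,11,12,13,14); its 10 consecutive differences strictly alternate in sign, and length 11 is optimal.

11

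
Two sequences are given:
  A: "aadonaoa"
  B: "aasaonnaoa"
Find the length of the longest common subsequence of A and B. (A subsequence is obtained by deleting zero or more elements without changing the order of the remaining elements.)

A longest common subsequence is aaonaoa (length 7); the LCS DP confirms no longer common subsequence exists.

7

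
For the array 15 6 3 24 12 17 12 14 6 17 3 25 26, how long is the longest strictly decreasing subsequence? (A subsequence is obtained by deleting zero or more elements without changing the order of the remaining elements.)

5

Let dp[i] be the longest decreasing subsequence ending at position i. Then dp = [1, 2, 3, 1, 2, 2, 3, 3, 4, 2, 5, 1, 1].
The maximum is 5; one witness is 24, 17, 12, 6, 3 at positions 4,6,7,9,11.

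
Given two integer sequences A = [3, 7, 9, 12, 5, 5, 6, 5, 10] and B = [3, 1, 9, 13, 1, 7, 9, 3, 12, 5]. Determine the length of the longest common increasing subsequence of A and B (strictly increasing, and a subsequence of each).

4

For each value that appears in both, track the longest common increasing run ending there.
The best achievable length is 4; one witness is 3, 7, 9, 12 (A-positions 1,2,3,4, B-positions 1,6,7,9).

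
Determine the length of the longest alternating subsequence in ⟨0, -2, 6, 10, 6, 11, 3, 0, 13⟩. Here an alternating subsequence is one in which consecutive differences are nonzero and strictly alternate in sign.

7

A longest alternating subsequence is 0, -2, 10, 6, 11, 3, 13 (positions 1,2,4,5,6,7,9); its 6 consecutive differences strictly alternate in sign, and length 7 is optimal.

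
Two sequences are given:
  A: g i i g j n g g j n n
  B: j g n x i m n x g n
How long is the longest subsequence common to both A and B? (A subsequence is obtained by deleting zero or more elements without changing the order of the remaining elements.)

5

Backtracking the LCS table gives one alignment: g (A1,B2) → i (A2,B5) → n (A6,B7) → g (A8,B9) → n (A11,B10).
So the longest common subsequence has length 5.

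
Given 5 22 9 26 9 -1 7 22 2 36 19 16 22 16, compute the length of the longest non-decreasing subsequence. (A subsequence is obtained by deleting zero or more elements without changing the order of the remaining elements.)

Let dp[i] be the longest non-decreasing subsequence ending at position i. Then dp = [1, 2, 2, 3, 3, 1, 2, 4, 2, 5, 4, 4, 5, 5].
The maximum is 5; one witness is 5, 9, 9, 22, 36 at positions 1,3,5,8,10.

5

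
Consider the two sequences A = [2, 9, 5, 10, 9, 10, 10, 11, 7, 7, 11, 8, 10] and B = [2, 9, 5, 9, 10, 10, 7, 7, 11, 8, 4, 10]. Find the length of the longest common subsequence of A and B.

11

A longest common subsequence is 2, 9, 5, 9, 10, 10, 7, 7, 11, 8, 10 (length 11); the LCS DP confirms no longer common subsequence exists.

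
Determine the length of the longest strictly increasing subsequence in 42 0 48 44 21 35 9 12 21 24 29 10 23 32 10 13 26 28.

7

Let dp[i] be the longest increasing subsequence ending at position i. Then dp = [1, 1, 2, 2, 2, 3, 2, 3, 4, 5, 6, 3, 5, 7, 3, 4, 6, 7].
The maximum is 7; one witness is 0, 9, 12, 21, 24, 29, 32 at positions 2,7,8,9,10,11,14.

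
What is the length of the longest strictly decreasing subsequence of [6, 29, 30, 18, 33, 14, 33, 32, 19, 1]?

4

Scanning left to right, the best length ending at each element is: 6→1, 29→1, 30→1, 18→2, 33→1, 14→3, 33→1, 32→2, 19→3, 1→4.
So the longest decreasing subsequence has length 4, e.g. 29, 18, 14, 1.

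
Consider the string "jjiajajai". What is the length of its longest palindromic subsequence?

7

One longest palindromic subsequence is iajajai (positions 3,4,5,6,7,8,9); it reads the same forward and backward, and the interval DP gives dp[1][9] = 7.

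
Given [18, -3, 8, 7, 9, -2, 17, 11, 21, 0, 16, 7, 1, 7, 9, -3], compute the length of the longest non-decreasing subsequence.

6

Let dp[i] be the longest non-decreasing subsequence ending at position i. Then dp = [1, 1, 2, 2, 3, 2, 4, 4, 5, 3, 5, 4, 4, 5, 6, 2].
The maximum is 6; one witness is -3, -2, 0, 7, 7, 9 at positions 2,6,10,12,14,15.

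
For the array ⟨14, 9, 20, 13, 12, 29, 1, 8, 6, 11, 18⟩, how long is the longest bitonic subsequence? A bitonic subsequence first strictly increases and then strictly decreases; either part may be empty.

6

Let inc[i] be the LIS ending at i and dec[i] the longest strictly decreasing subsequence starting at i. inc = [1, 1, 2, 2, 2, 3, 1, 2, 2, 3, 4], dec = [5, 3, 5, 4, 3, 3, 1, 2, 1, 1, 1].
max_i inc[i]+dec[i]−1 = 6, with one witness 14, 20, 13, 12, 8, 6.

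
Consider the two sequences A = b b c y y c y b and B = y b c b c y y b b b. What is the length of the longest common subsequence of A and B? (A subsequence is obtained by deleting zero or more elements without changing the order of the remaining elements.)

A longest common subsequence is bbcyyb (length 6); the LCS DP confirms no longer common subsequence exists.

6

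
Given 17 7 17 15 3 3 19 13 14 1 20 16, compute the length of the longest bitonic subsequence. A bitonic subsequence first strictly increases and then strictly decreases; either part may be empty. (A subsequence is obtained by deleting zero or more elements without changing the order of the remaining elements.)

One longest bitonic subsequence is 7, 17, 15, 14, 1 (positions 2,3,4,9,10): it rises to 17 then falls. Length 5 is optimal.

5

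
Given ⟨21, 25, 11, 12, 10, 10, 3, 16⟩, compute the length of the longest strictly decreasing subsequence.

One longest decreasing subsequence is 21, 11, 10, 3 (positions 1,3,5,7), of length 4; no longer one exists.

4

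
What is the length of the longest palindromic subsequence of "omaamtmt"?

4

One longest palindromic subsequence is maam (positions 2,3,4,7); it reads the same forward and backward, and the interval DP gives dp[1][8] = 4.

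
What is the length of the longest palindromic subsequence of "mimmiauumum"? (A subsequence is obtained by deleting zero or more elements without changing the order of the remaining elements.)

6

Using dp[i][j] = 2 + dp[i+1][j−1] if the ends match, else max(dp[i+1][j], dp[i][j−1]):
dp[1][11] = 6. A witness is mmuumm at positions 1,4,7,8,9,11.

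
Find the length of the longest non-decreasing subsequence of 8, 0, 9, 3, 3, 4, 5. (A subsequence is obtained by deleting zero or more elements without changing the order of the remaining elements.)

Let dp[i] be the longest non-decreasing subsequence ending at position i. Then dp = [1, 1, 2, 2, 3, 4, 5].
The maximum is 5; one witness is 0, 3, 3, 4, 5 at positions 2,4,5,6,7.

5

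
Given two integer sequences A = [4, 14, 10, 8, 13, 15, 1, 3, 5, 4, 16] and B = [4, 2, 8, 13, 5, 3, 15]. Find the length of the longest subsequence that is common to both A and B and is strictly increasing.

4

For each value that appears in both, track the longest common increasing run ending there.
The best achievable length is 4; one witness is 4, 8, 13, 15 (A-positions 1,4,5,6, B-positions 1,3,4,7).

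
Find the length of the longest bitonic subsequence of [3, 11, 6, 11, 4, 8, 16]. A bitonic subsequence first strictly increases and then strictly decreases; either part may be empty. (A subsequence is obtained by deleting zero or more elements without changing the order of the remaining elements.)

One longest bitonic subsequence is 3, 11, 6, 4 (positions 1,2,3,5): it rises to 11 then falls. Length 4 is optimal.

4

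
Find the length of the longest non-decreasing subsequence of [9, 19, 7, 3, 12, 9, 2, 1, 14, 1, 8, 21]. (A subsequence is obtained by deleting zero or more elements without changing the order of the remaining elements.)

Let dp[i] be the longest non-decreasing subsequence ending at position i. Then dp = [1, 2, 1, 1, 2, 2, 1, 1, 3, 2, 3, 4].
The maximum is 4; one witness is 9, 12, 14, 21 at positions 1,5,9,12.

4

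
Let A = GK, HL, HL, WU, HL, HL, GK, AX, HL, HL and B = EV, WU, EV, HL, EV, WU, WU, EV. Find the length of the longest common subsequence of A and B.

2

A longest common subsequence is HL, WU (length 2); the LCS DP confirms no longer common subsequence exists.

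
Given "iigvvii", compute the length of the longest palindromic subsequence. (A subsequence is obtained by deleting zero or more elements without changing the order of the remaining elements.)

6

Using dp[i][j] = 2 + dp[i+1][j−1] if the ends match, else max(dp[i+1][j], dp[i][j−1]):
dp[1][7] = 6. A witness is iivvii at positions 1,2,4,5,6,7.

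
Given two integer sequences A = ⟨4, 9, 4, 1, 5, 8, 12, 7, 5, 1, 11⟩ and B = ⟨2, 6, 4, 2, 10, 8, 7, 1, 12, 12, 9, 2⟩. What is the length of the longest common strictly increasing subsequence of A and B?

A longest common strictly increasing subsequence is 4, 8, 12 (length 3); it appears in order in both A and B, and no longer such subsequence exists.

3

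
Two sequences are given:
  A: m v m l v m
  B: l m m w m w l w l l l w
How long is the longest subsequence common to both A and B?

Backtracking the LCS table gives one alignment: m (A1,B3) → m (A3,B5) → l (A4,B11).
So the longest common subsequence has length 3.

3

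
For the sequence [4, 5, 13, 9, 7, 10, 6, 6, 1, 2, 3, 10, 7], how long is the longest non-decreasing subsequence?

5

Let dp[i] be the longest non-decreasing subsequence ending at position i. Then dp = [1, 2, 3, 3, 3, 4, 3, 4, 1, 2, 3, 5, 5].
The maximum is 5; one witness is 4, 5, 9, 10, 10 at positions 1,2,4,6,12.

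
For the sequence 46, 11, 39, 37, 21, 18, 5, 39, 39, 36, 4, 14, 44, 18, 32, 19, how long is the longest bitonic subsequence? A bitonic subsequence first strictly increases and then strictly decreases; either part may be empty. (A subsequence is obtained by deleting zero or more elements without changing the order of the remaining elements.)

One longest bitonic subsequence is 46, 39, 37, 21, 18, 5, 4 (positions 1,3,4,5,6,7,11): it rises to 46 then falls. Length 7 is optimal.

7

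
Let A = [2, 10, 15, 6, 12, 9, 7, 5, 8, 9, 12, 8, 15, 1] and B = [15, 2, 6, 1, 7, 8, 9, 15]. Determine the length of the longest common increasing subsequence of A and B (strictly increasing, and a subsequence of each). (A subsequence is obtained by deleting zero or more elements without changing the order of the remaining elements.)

6

For each value that appears in both, track the longest common increasing run ending there.
The best achievable length is 6; one witness is 2, 6, 7, 8, 9, 15 (A-positions 1,4,7,9,10,13, B-positions 2,3,5,6,7,8).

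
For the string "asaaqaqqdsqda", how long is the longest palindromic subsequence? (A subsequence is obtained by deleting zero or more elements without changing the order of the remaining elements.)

Using dp[i][j] = 2 + dp[i+1][j−1] if the ends match, else max(dp[i+1][j], dp[i][j−1]):
dp[1][13] = 7. A witness is asqqqsa at positions 1,2,5,7,8,10,13.

7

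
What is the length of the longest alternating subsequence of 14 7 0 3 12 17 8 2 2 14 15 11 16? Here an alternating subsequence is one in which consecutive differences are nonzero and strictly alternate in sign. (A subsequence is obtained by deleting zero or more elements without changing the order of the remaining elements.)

7

A longest alternating subsequence is 14, 7, 12, 8, 14, 11, 16 (positions 1,2,5,7,10,12,13); its 6 consecutive differences strictly alternate in sign, and length 7 is optimal.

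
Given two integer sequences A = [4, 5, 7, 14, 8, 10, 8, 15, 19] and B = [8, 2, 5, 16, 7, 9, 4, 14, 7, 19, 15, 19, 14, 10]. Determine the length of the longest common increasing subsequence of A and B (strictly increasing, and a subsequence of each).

5

A longest common strictly increasing subsequence is 5, 7, 14, 15, 19 (length 5); it appears in order in both A and B, and no longer such subsequence exists.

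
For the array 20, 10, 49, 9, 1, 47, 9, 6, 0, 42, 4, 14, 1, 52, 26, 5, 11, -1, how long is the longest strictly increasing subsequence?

Let dp[i] be the longest increasing subsequence ending at position i. Then dp = [1, 1, 2, 1, 1, 2, 2, 2, 1, 3, 2, 3, 2, 4, 4, 3, 4, 1].
The maximum is 4; one witness is 1, 9, 42, 52 at positions 5,7,10,14.

4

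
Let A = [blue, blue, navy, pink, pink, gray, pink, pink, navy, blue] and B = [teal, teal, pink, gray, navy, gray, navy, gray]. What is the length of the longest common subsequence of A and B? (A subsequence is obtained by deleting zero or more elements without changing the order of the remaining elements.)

3

A longest common subsequence is navy, gray, navy (length 3); the LCS DP confirms no longer common subsequence exists.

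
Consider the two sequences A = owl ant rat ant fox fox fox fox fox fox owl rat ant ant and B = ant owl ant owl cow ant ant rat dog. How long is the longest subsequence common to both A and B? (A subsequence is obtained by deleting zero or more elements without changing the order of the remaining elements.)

5

A longest common subsequence is owl, ant, owl, ant, ant (length 5); the LCS DP confirms no longer common subsequence exists.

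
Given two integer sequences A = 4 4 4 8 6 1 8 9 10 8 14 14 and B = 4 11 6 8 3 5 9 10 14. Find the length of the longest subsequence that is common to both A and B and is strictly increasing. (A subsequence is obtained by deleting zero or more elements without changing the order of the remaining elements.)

A longest common strictly increasing subsequence is 4, 6, 8, 9, 10, 14 (length 6); it appears in order in both A and B, and no longer such subsequence exists.

6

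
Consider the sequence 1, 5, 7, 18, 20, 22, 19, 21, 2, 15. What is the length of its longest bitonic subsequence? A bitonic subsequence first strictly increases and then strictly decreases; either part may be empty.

One longest bitonic subsequence is 1, 5, 7, 18, 20, 22, 21, 15 (positions 1,2,3,4,5,6,8,10): it rises to 22 then falls. Length 8 is optimal.

8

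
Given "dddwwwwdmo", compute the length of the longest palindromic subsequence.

One longest palindromic subsequence is dwwwwd (positions 3,4,5,6,7,8); it reads the same forward and backward, and the interval DP gives dp[1][10] = 6.

6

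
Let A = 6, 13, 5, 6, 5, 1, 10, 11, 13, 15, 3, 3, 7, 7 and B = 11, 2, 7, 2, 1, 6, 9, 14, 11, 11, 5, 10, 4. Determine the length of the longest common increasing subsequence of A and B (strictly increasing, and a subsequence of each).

A longest common strictly increasing subsequence is 1, 11 (length 2); it appears in order in both A and B, and no longer such subsequence exists.

2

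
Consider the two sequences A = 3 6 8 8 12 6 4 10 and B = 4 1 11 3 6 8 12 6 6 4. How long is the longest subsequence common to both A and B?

6

Backtracking the LCS table gives one alignment: 3 (A1,B4) → 6 (A2,B5) → 8 (A4,B6) → 12 (A5,B7) → 6 (A6,B9) → 4 (A7,B10).
So the longest common subsequence has length 6.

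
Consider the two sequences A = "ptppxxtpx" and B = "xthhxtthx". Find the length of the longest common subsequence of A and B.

A longest common subsequence is txtx (length 4); the LCS DP confirms no longer common subsequence exists.

4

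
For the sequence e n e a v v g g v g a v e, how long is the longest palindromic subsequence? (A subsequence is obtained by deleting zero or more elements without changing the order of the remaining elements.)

One longest palindromic subsequence is evvggvve (positions 1,5,6,7,8,9,12,13); it reads the same forward and backward, and the interval DP gives dp[1][13] = 8.

8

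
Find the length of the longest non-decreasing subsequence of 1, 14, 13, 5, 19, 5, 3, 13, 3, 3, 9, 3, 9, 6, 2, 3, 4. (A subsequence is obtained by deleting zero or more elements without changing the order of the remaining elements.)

Let dp[i] be the longest non-decreasing subsequence ending at position i. Then dp = [1, 2, 2, 2, 3, 3, 2, 4, 3, 4, 5, 5, 6, 6, 2, 6, 7].
The maximum is 7; one witness is 1, 3, 3, 3, 3, 3, 4 at positions 1,7,9,10,12,16,17.

7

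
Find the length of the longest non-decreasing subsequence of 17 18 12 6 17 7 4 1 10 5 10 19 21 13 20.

Scanning left to right, the best length ending at each element is: 17→1, 18→2, 12→1, 6→1, 17→2, 7→2, 4→1, 1→1, 10→3, 5→2, 10→4, 19→5, 21→6, 13→5, 20→6.
So the longest non-decreasing subsequence has length 6, e.g. 6, 7, 10, 10, 19, 21.

6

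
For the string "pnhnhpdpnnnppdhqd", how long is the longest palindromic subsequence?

One longest palindromic subsequence is hdpnnnpdh (positions 5,7,8,9,10,11,13,14,15); it reads the same forward and backward, and the interval DP gives dp[1][17] = 9.

9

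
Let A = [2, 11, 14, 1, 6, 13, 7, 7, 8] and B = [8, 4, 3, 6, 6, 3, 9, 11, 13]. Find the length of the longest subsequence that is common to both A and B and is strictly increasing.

A longest common strictly increasing subsequence is 6, 13 (length 2); it appears in order in both A and B, and no longer such subsequence exists.

2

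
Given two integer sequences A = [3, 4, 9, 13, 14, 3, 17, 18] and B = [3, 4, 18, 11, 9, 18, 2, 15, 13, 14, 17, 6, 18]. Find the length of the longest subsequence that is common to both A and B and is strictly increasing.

7

A longest common strictly increasing subsequence is 3, 4, 9, 13, 14, 17, 18 (length 7); it appears in order in both A and B, and no longer such subsequence exists.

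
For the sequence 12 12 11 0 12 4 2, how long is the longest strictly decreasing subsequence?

4

Scanning left to right, the best length ending at each element is: 12→1, 12→1, 11→2, 0→3, 12→1, 4→3, 2→4.
So the longest decreasing subsequence has length 4, e.g. 12, 11, 4, 2.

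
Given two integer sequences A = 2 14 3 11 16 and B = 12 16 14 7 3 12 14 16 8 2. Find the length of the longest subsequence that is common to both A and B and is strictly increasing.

2

A longest common strictly increasing subsequence is 14, 16 (length 2); it appears in order in both A and B, and no longer such subsequence exists.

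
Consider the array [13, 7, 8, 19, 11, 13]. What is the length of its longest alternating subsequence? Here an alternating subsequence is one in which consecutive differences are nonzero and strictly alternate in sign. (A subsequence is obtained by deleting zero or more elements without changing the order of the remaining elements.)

Track the best alternating length ending on an up-step vs a down-step at each position: up/down = 1/1, 1/2, 3/2, 3/1, 3/4, 5/4.
The maximum over both is 5; one such subsequence is 13, 7, 19, 11, 13.

5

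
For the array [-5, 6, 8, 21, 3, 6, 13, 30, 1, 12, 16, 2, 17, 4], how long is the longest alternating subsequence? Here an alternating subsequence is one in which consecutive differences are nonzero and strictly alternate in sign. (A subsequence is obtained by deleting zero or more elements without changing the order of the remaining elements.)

A longest alternating subsequence is -5, 6, 3, 6, 1, 12, 2, 17, 4 (positions 1,2,5,6,9,10,12,13,14); its 8 consecutive differences strictly alternate in sign, and length 9 is optimal.

9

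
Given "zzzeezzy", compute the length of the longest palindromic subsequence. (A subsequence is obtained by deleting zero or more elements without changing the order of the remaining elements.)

6

Using dp[i][j] = 2 + dp[i+1][j−1] if the ends match, else max(dp[i+1][j], dp[i][j−1]):
dp[1][8] = 6. A witness is zzeezz at positions 2,3,4,5,6,7.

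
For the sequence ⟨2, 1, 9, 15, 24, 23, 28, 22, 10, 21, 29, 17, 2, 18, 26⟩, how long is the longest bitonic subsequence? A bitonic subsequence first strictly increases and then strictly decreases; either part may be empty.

9

Let inc[i] be the LIS ending at i and dec[i] the longest strictly decreasing subsequence starting at i. inc = [1, 1, 2, 3, 4, 4, 5, 4, 3, 4, 6, 4, 2, 5, 6], dec = [2, 1, 2, 3, 6, 5, 5, 4, 2, 3, 3, 2, 1, 1, 1].
max_i inc[i]+dec[i]−1 = 9, with one witness 2, 9, 15, 24, 23, 22, 21, 17, 2.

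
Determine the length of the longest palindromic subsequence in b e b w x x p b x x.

Using dp[i][j] = 2 + dp[i+1][j−1] if the ends match, else max(dp[i+1][j], dp[i][j−1]):
dp[1][10] = 5. A witness is xxbxx at positions 5,6,8,9,10.

5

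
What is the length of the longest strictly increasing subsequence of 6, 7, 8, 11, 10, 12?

Let dp[i] be the longest increasing subsequence ending at position i. Then dp = [1, 2, 3, 4, 4, 5].
The maximum is 5; one witness is 6, 7, 8, 11, 12 at positions 1,2,3,4,6.

5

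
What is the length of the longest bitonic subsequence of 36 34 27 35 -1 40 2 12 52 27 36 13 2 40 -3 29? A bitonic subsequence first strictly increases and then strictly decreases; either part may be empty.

One longest bitonic subsequence is 34, 35, 40, 52, 36, 13, 2, -3 (positions 2,4,6,9,11,12,13,15): it rises to 52 then falls. Length 8 is optimal.

8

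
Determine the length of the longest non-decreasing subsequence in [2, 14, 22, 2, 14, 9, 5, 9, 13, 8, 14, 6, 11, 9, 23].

Scanning left to right, the best length ending at each element is: 2→1, 14→2, 22→3, 2→2, 14→3, 9→3, 5→3, 9→4, 13→5, 8→4, 14→6, 6→4, 11→5, 9→5, 23→7.
So the longest non-decreasing subsequence has length 7, e.g. 2, 2, 9, 9, 13, 14, 23.

7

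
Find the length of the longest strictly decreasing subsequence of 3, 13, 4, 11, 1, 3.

3

Scanning left to right, the best length ending at each element is: 3→1, 13→1, 4→2, 11→2, 1→3, 3→3.
So the longest decreasing subsequence has length 3, e.g. 13, 4, 1.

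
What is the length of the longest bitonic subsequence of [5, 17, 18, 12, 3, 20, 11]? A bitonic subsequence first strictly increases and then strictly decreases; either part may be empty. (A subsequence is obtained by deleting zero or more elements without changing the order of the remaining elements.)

Let inc[i] be the LIS ending at i and dec[i] the longest strictly decreasing subsequence starting at i. inc = [1, 2, 3, 2, 1, 4, 2], dec = [2, 3, 3, 2, 1, 2, 1].
max_i inc[i]+dec[i]−1 = 5, with one witness 5, 17, 18, 12, 11.

5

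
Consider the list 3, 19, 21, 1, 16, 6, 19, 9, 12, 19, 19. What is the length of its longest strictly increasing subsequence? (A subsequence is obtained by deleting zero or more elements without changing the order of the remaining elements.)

5

Scanning left to right, the best length ending at each element is: 3→1, 19→2, 21→3, 1→1, 16→2, 6→2, 19→3, 9→3, 12→4, 19→5, 19→5.
So the longest increasing subsequence has length 5, e.g. 3, 6, 9, 12, 19.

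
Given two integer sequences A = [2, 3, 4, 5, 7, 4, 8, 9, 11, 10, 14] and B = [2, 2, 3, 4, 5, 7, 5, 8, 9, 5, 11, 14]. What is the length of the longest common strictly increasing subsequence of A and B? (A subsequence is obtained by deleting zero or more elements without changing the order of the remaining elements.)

A longest common strictly increasing subsequence is 2, 3, 4, 5, 7, 8, 9, 11, 14 (length 9); it appears in order in both A and B, and no longer such subsequence exists.

9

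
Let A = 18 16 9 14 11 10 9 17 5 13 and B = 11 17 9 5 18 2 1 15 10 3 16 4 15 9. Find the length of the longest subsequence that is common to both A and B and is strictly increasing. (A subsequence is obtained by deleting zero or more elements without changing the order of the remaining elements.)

For each value that appears in both, track the longest common increasing run ending there.
The best achievable length is 2; one witness is 11, 17 (A-positions 5,8, B-positions 1,2).

2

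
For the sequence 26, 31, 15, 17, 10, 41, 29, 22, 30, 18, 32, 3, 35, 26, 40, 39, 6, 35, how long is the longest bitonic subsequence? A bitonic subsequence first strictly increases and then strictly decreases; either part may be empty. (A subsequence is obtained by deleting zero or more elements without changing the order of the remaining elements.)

9

Let inc[i] be the LIS ending at i and dec[i] the longest strictly decreasing subsequence starting at i. inc = [1, 2, 1, 2, 1, 3, 3, 3, 4, 3, 5, 1, 6, 4, 7, 7, 2, 6], dec = [4, 5, 3, 3, 2, 5, 4, 3, 3, 2, 3, 1, 3, 2, 3, 2, 1, 1].
max_i inc[i]+dec[i]−1 = 9, with one witness 15, 17, 29, 30, 32, 35, 40, 39, 35.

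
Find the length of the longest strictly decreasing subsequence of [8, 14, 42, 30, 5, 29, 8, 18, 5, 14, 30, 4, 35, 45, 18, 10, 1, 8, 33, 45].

7

Let dp[i] be the longest decreasing subsequence ending at position i. Then dp = [1, 1, 1, 2, 3, 3, 4, 4, 5, 5, 2, 6, 2, 1, 4, 6, 7, 7, 3, 1].
The maximum is 7; one witness is 42, 30, 29, 8, 5, 4, 1 at positions 3,4,6,7,9,12,17.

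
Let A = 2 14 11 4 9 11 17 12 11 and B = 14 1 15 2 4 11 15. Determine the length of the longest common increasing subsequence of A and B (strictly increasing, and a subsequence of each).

A longest common strictly increasing subsequence is 2, 4, 11 (length 3); it appears in order in both A and B, and no longer such subsequence exists.

3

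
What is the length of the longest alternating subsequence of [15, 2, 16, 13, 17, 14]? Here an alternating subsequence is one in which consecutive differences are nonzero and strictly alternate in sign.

6

Track the best alternating length ending on an up-step vs a down-step at each position: up/down = 1/1, 1/2, 3/1, 3/4, 5/1, 5/6.
The maximum over both is 6; one such subsequence is 15, 2, 16, 13, 17, 14.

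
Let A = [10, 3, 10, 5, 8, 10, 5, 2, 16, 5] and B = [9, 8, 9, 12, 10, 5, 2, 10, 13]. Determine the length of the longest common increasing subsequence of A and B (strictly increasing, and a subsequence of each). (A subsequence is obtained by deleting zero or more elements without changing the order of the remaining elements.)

A longest common strictly increasing subsequence is 8, 10 (length 2); it appears in order in both A and B, and no longer such subsequence exists.

2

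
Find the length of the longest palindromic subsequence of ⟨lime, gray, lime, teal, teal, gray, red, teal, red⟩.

4

One longest palindromic subsequence is gray teal teal gray (positions 2,4,5,6); it reads the same forward and backward, and the interval DP gives dp[1][9] = 4.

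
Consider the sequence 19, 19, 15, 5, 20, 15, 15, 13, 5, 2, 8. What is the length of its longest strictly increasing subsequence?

2

Scanning left to right, the best length ending at each element is: 19→1, 19→1, 15→1, 5→1, 20→2, 15→2, 15→2, 13→2, 5→1, 2→1, 8→2.
So the longest increasing subsequence has length 2, e.g. 19, 20.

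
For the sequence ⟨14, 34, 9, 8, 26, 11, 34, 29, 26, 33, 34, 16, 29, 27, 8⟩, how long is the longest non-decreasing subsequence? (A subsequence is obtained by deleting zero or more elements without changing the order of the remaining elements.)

One longest non-decreasing subsequence is 14, 26, 29, 33, 34 (positions 1,5,8,10,11), of length 5; no longer one exists.

5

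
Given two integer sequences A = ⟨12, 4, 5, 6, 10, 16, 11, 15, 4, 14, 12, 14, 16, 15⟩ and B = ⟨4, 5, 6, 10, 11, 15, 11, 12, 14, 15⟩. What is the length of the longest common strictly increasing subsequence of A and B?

A longest common strictly increasing subsequence is 4, 5, 6, 10, 11, 12, 14, 15 (length 8); it appears in order in both A and B, and no longer such subsequence exists.

8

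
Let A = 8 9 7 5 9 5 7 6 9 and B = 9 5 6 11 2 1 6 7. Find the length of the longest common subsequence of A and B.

3

A longest common subsequence is 9, 5, 7 (length 3); the LCS DP confirms no longer common subsequence exists.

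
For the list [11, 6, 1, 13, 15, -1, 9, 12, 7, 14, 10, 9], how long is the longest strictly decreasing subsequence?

Let dp[i] be the longest decreasing subsequence ending at position i. Then dp = [1, 2, 3, 1, 1, 4, 2, 2, 3, 2, 3, 4].
The maximum is 4; one witness is 11, 6, 1, -1 at positions 1,2,3,6.

4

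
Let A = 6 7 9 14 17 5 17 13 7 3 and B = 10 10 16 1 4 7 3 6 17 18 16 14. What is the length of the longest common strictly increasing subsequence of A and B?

For each value that appears in both, track the longest common increasing run ending there.
The best achievable length is 2; one witness is 7, 17 (A-positions 2,5, B-positions 6,9).

2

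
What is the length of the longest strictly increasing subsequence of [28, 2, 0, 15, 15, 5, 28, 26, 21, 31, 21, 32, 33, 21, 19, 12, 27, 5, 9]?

One longest increasing subsequence is 2, 15, 28, 31, 32, 33 (positions 2,4,7,10,12,13), of length 6; no longer one exists.

6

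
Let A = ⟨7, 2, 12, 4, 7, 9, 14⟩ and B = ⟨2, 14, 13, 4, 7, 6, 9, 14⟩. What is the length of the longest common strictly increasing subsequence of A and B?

A longest common strictly increasing subsequence is 2, 4, 7, 9, 14 (length 5); it appears in order in both A and B, and no longer such subsequence exists.

5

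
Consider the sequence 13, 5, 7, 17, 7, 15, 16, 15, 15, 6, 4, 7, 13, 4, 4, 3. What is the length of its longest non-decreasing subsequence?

Scanning left to right, the best length ending at each element is: 13→1, 5→1, 7→2, 17→3, 7→3, 15→4, 16→5, 15→5, 15→6, 6→2, 4→1, 7→4, 13→5, 4→2, 4→3, 3→1.
So the longest non-decreasing subsequence has length 6, e.g. 5, 7, 7, 15, 15, 15.

6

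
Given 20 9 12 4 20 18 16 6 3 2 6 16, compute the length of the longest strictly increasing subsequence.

3

Let dp[i] be the longest increasing subsequence ending at position i. Then dp = [1, 1, 2, 1, 3, 3, 3, 2, 1, 1, 2, 3].
The maximum is 3; one witness is 9, 12, 20 at positions 2,3,5.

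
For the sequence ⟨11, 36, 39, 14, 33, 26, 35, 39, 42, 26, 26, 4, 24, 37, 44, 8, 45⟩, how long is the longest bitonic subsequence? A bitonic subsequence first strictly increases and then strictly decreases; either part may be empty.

One longest bitonic subsequence is 11, 14, 33, 35, 39, 42, 26, 24, 8 (positions 1,4,5,7,8,9,11,13,16): it rises to 42 then falls. Length 9 is optimal.

9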